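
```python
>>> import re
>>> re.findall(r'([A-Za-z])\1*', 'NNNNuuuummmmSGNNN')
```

The backreference `\1` re-matches whatever the first group consumed, character for character.
One capturing group, so `findall` returns just the captured substring from each match — 6 in all.

['N', 'u', 'm', 'S', 'G', 'N']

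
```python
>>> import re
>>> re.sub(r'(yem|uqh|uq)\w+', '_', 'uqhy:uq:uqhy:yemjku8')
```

Matches: at [0:4] → 'uqhy'; at [8:12] → 'uqhy'; at [13:20] → 'yemjku8'.
`sub` substitutes '_' at each match site.

'_:uq:_:_'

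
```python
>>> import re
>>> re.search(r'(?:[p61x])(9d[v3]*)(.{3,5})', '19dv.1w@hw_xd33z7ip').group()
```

The pattern matches one of [p61x] (non-capturing group); then the literal '9d', then zero or more of one of [v3] (captured); then 3 to 5 of any character (captured).
`search` walks the string left to right and returns the first match it finds.
The match spans [0:9] → '19dv.1w@h'.
Captured: group 1 = '9dv', group 2 = '.1w@h'.

'19dv.1w@h'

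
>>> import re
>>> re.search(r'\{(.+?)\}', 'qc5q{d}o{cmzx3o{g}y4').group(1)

'd'

The match spans [4:7] → '{d}'.
Captured: group 1 = 'd'.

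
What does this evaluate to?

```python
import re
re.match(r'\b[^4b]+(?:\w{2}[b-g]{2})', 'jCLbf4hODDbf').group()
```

'jCLbf'

`match` is anchored at position 0; if the pattern doesn't fit there, it returns None.
The match spans [0:5] → 'jCLbf'.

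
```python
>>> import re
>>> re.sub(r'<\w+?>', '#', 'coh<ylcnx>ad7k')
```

Matches: at [3:10] → '<ylcnx>'.
Each match is replaced by '#'.

'coh#ad7k'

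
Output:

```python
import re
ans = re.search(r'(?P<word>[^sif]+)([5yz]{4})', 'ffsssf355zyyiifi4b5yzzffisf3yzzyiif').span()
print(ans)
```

(6, 12)

Pattern: one or more of any character except [sif] (captured as 'word'); then exactly 4 of one of [5yz] (captured).
`search` walks the string left to right and returns the first match it finds.
The match spans [6:12] → '355zyy'.
Captured: group 1 = '35', group 2 = '5zyy'.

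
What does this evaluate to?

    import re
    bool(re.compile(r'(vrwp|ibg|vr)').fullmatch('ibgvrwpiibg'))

For `fullmatch`, every character of the input must be accounted for by the pattern.
Here the string isn't matched end-to-end, so the call returns None, and `bool(None)` is False.

False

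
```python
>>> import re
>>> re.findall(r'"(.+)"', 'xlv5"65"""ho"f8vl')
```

Because there's exactly one group, `findall` drops the full match and keeps group 1 from the one hit.

['65"""ho']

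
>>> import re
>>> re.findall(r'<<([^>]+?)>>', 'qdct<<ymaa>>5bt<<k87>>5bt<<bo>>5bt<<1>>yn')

`findall` collects group 1 from each match (4 total).

['ymaa', 'k87', 'bo', '1']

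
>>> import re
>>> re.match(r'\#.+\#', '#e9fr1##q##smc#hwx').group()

`re.match` only tries the pattern at the start of the string.
The match spans [0:15] → '#e9fr1##q##smc#'.

'#e9fr1##q##smc#'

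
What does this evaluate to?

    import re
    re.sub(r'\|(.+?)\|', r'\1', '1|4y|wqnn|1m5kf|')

'14ywqnn1m5kf'

Because the quantifier is non-greedy, it stops expanding at the earliest point where the rest of the pattern can succeed.
`\1` in the replacement pulls in group 1's text for each match.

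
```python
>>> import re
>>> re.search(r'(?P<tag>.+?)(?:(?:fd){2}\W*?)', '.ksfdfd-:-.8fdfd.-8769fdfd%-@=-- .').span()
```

(0, 7)

This matches one or more of any character (lazy) (captured as 'tag'); then the literal 'fd' repeated 2 times, then zero or more of a non-word character (lazy) (non-capturing group).
With the lazy modifier that quantifier settles for the fewest repetitions that let the rest of the pattern succeed (the atoms after it are unaffected and can still be greedy).
`re.search` scans for the first position where the pattern succeeds.
The match spans [0:7] → '.ksfdfd'.
Captured: group 1 = '.ks'.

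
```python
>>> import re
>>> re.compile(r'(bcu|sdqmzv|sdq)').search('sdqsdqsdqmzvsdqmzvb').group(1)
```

The match spans [0:3] → 'sdq'.
Captured: group 1 = 'sdq'.

'sdq'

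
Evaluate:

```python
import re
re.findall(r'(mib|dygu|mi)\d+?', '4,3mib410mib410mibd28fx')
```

['mib', 'mib']

Because there's exactly one group, `findall` drops the full match and keeps group 1 from each hit.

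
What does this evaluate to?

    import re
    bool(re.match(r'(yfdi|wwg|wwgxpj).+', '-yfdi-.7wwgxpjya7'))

`match` is anchored at position 0; if the pattern doesn't fit there, it returns None.
Here the pattern fails at index 0, so the call returns None, and `bool(None)` is False.

False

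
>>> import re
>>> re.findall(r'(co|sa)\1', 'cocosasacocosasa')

['co', 'sa', 'co', 'sa']

`\1` has to match the exact text group 1 already captured.
Walking the string: at [0:4] match 'coco', group 1 = 'co'; at [4:8] match 'sasa', group 1 = 'sa'; at [8:12] match 'coco', group 1 = 'co'; at [12:16] match 'sasa', group 1 = 'sa'.
One capturing group, so `findall` returns just the captured substring from each match — 4 in all.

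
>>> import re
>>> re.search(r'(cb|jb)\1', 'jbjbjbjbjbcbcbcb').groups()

('jb',)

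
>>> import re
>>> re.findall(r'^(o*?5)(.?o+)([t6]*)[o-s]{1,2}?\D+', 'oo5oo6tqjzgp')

[('oo5', 'oo', '6t')]

This matches anchored at the start of the string; then zero or more of the literal 'o' (lazy), then a literal '5' (captured); then optionally any character, then one or more of a literal 'o' (captured); then zero or more of one of [t6] (captured); then 1 to 2 of a character in [o-s] (lazy), then one or more of a non-digit.
Walking the string: at [0:12] match 'oo5oo6tqjzgp', groups = ('oo5', 'oo', '6t').
With 3 capturing groups, `findall` returns a 3-tuple per match.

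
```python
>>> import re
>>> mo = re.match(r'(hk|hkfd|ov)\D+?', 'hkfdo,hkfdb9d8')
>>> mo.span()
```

(0, 3)

The regex engine tests alternatives in the order written; an earlier branch that matches wins even if a later one would match more.
`match` is anchored at position 0; if the pattern doesn't fit there, it returns None.
The match spans [0:3] → 'hkf'.
Captured: group 1 = 'hk'.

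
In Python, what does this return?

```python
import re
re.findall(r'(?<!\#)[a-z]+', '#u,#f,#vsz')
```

`(?!…)`/`(?<!…)` only lets a position through if the neighbouring text does NOT match; no characters are consumed.
With no groups in the pattern, `findall` gives back each whole match — 1 here.

['sz']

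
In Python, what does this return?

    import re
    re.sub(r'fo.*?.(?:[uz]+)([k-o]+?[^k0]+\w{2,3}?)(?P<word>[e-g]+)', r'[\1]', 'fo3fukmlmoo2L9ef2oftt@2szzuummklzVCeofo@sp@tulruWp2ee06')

The pattern matches the literal 'fo', then zero or more of any character (lazy), then any character; then one or more of one of [uz] (non-capturing group); then one or more of a character in [k-o] (lazy), then one or more of any character except [k0], then 2 to 3 of a word character (lazy) (captured); then one or more of a character in [e-g] (captured as 'word').
A `+?`/`*?`/`{m,n}?` starts at its minimum and grows only as far as needed for what follows to match.
Matches: at [0:19] → 'fo3fukmlmoo2L9ef2of'; at [37:53] → 'fo@sp@tulruWp2ee'.
`\1` in the replacement pulls in group 1's text for each match.

'[kmlmoo2L9ef2o]tt@2szzuummklzVCeo[lruWp2e]06'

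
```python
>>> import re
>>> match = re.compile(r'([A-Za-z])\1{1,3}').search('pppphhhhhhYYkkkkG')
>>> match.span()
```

A backreference is literal: `\1` must see the identical characters the first group matched.
The match spans [0:4] → 'pppp'.

(0, 4)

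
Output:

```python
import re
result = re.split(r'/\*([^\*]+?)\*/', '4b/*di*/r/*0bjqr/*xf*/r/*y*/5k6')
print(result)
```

Because the pattern has a capturing group, `split` also inserts each captured text between the pieces.

['4b', 'di', 'r/*0bjqr', 'xf', 'r', 'y', '5k6']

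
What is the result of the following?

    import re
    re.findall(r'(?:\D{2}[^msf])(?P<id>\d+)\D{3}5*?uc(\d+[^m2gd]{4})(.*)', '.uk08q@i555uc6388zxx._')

The pattern matches exactly 2 of a non-digit, then any character except [msf] (non-capturing group); then one or more of a digit (captured as 'id'); then exactly 3 of a non-digit, then zero or more of the literal '5' (lazy), then the literal 'uc'; then one or more of a digit, then exactly 4 of any character except [m2gd] (captured); then zero or more of any character (captured).
Matches: at [0:22] match '.uk08q@i555uc6388zxx._', groups = ('08', '6388zxx.', '_').
Multiple groups make `findall` return tuples — one 3-tuple for the one match.

[('08', '6388zxx.', '_')]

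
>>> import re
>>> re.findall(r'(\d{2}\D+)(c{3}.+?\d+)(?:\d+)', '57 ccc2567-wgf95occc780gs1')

[('57 ', 'ccc256'), ('95o', 'ccc78')]

Lazy quantifiers expand one character at a time until the remainder of the pattern can match.
`findall` packs the 2 group values into a tuple for every match.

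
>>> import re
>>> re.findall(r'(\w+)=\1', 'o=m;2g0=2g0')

['2g0']

The backreference `\1` re-matches whatever the first group consumed, character for character.
Matches: at [4:11] match '2g0=2g0', group 1 = '2g0'.
One capturing group, so `findall` returns just the captured substring from the one match — 1 in all.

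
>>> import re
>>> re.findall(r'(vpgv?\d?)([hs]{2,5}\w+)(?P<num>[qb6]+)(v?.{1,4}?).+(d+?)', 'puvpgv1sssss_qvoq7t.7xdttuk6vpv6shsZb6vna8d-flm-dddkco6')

A `+?`/`*?`/`{m,n}?` starts at its minimum and grows only as far as needed for what follows to match.
With 5 capturing groups, `findall` returns a 5-tuple per match.

[('vpgv1', 'sssss_qvo', 'q', '7', 'd')]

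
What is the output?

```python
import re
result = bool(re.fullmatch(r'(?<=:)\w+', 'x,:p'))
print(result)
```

False

`fullmatch` succeeds only if the pattern covers the string from start to end.
Here the string isn't matched end-to-end, so the call returns None, and `bool(None)` is False.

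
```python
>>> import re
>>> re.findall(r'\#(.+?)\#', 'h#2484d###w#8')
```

['2484d', '#w']

With the lazy modifier that quantifier settles for the fewest repetitions that let the rest of the pattern succeed (the atoms after it are unaffected and can still be greedy).
Because there's exactly one group, `findall` drops the full match and keeps group 1 from each hit.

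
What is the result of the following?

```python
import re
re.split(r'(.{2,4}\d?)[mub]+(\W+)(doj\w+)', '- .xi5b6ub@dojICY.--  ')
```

['- .', 'xi5b6', '@', 'dojICY', '.--  ']

Pattern: 2 to 4 of any character, then optionally a digit (captured); then one or more of one of [mub]; then one or more of a non-word character (captured); then the literal 'doj', then one or more of a word character (captured).
Matches to split on: at [3:17] → 'xi5b6ub@dojICY'.
The group in the pattern means `split` returns the separators' captures alongside the pieces.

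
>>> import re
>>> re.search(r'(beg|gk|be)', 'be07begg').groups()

The match spans [0:2] → 'be'.
Captured: group 1 = 'be'.

('be',)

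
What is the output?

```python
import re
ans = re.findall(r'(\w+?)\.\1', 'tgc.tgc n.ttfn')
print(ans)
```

['tgc']

After group 1 captures some text, `\1` only succeeds where that same text appears again.
Because there's exactly one group, `findall` drops the full match and keeps group 1 from the one hit.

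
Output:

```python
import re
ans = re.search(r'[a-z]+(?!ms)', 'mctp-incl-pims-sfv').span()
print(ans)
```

(0, 4)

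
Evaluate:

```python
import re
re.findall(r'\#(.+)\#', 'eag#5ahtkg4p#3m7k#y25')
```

Walking the string: at [3:18] match '#5ahtkg4p#3m7k#', group 1 = '5ahtkg4p#3m7k'.
One capturing group, so `findall` returns just the captured substring from the one match — 1 in all.

['5ahtkg4p#3m7k']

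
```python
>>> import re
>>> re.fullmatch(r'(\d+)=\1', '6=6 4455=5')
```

None

`\1` is not a pattern — it's the concrete string captured by group 1, re-applied verbatim.
`re.fullmatch` is like wrapping the pattern in `^…$` (in single-line mode).
Here the pattern can't cover the whole string, so the call returns None.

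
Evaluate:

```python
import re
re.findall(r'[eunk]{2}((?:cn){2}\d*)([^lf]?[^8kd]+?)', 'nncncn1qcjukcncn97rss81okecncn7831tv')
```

[('cncn1', 'qc'), ('cncn97', 'rs'), ('cncn7831', 'tv')]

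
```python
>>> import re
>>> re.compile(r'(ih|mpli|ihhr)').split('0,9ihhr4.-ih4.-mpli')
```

['0,9', 'ih', 'hr4.-', 'ih', '4.-', 'mpli', '']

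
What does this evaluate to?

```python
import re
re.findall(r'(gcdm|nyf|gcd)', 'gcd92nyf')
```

['gcd', 'nyf']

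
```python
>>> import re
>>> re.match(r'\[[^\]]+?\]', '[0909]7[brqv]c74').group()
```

`re.match` won't scan ahead — the pattern has to work from the very first character.
The match spans [0:6] → '[0909]'.

'[0909]'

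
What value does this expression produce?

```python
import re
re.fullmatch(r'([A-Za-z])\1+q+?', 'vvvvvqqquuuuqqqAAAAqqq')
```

None

`re.fullmatch` requires the pattern to consume the entire string.
Here the string isn't matched end-to-end, so the call returns None.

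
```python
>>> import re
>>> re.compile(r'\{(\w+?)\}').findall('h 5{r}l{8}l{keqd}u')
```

['r', '8', 'keqd']

Matches: at [3:6] match '{r}', group 1 = 'r'; at [7:10] match '{8}', group 1 = '8'; at [11:17] match '{keqd}', group 1 = 'keqd'.
One capturing group, so `findall` returns just the captured substring from each match — 3 in all.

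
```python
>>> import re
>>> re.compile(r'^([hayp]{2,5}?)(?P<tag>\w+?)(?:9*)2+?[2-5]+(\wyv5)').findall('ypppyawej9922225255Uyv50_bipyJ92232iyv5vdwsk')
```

[('yp', 'ppyawej', 'Uyv5')]

Pattern: anchored at the start of the string; then 2 to 5 of one of [hayp] (lazy) (captured); then one or more of a word character (lazy) (captured as 'tag'); then zero or more of a literal '9' (non-capturing group); then one or more of a literal '2' (lazy), then one or more of a character in [2-5]; then a word character, then the literal 'yv5' (captured).
Lazy quantifiers expand one character at a time until the remainder of the pattern can match.
Matches: at [0:23] match 'ypppyawej9922225255Uyv5', groups = ('yp', 'ppyawej', 'Uyv5').
With 3 capturing groups, `findall` returns a 3-tuple per match.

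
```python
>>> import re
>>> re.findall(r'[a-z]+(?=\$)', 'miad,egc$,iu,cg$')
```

['egc', 'cg']

Because the assertion is zero-width, the text it checks is not consumed and won't appear in the result.
With no groups in the pattern, `findall` gives back each whole match — 2 here.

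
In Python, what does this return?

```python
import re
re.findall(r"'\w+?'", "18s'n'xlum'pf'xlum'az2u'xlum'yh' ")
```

Since nothing is captured, `findall` lists the 4 matched substrings directly.

["'n'", "'pf'", "'az2u'", "'yh'"]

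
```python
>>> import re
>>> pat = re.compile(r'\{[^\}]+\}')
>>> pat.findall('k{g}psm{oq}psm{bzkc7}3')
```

['{g}', '{oq}', '{bzkc7}']

Matches: at [1:4] → '{g}'; at [7:11] → '{oq}'; at [14:21] → '{bzkc7}'.
With no groups in the pattern, `findall` gives back each whole match — 3 here.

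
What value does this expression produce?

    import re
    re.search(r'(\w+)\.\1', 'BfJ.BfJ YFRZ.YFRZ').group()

'BfJ.BfJ'

After group 1 captures some text, `\1` only succeeds where that same text appears again.
`re.search` scans for the first position where the pattern succeeds.
The match spans [0:7] → 'BfJ.BfJ'.
Captured: group 1 = 'BfJ'.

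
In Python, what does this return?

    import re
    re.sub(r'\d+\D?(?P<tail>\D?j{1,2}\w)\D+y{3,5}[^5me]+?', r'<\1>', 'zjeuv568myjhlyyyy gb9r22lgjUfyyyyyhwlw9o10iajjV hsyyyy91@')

'zjeuv<yjh>gb9r<gjU>wlw9o<ajjV>1@'

The pattern matches one or more of a digit, then optionally a non-digit; then optionally a non-digit, then 1 to 2 of a literal 'j', then a word character (captured as 'tail'); then one or more of a non-digit, then 3 to 5 of a literal 'y', then one or more of any character except [5me] (lazy).
With the lazy modifier that quantifier settles for the fewest repetitions that let the rest of the pattern succeed (the atoms after it are unaffected and can still be greedy).
Matches: at [5:18] → '568myjhlyyyy '; at [22:35] → '22lgjUfyyyyyh'; at [40:55] → '10iajjV hsyyyy9'.
Each match is replaced using the text its own group 1 captured.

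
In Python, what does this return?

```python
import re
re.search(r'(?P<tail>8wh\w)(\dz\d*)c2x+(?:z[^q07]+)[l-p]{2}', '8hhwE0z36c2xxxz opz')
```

None

This matches the literal '8wh', then a word character (captured as 'tail'); then a digit, then a literal 'z', then zero or more of a digit (captured); then the literal 'c2', then one or more of the literal 'x'; then the literal 'z', then one or more of any character except [q07] (non-capturing group); then exactly 2 of a character in [l-p].
`re.search` tries every starting position until one works.
Here no position works, so the call returns None.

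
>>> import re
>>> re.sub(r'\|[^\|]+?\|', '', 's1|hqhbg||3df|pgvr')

's1pgvr'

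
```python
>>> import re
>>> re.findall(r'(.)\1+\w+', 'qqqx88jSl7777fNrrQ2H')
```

`\1` is not a pattern — it's the concrete string captured by group 1, re-applied verbatim.
`findall` collects group 1 from the one match (1 total).

['q']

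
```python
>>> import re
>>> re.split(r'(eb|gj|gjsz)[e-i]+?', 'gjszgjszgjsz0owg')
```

['', 'gjsz', 'jszgjsz0owg']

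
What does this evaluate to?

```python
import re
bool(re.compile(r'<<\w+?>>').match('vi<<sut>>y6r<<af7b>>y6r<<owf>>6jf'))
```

`re.match` only tries the pattern at the start of the string.
Here the string doesn't start with a match, so the call returns None, and `bool(None)` is False.

False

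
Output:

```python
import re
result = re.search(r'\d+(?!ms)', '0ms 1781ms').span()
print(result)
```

(4, 7)

`(?!…)`/`(?<!…)` only lets a position through if the neighbouring text does NOT match; no characters are consumed.
`re.search` scans for the first position where the pattern succeeds.
The match spans [4:7] → '178'.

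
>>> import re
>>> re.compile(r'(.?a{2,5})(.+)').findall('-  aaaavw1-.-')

The pattern matches optionally any character, then 2 to 5 of the literal 'a' (captured); then one or more of any character (captured).
Scanning left to right: at [2:13] match ' aaaavw1-.-', groups = (' aaaa', 'vw1-.-').
`findall` packs the 2 group values into a tuple for every match.

[(' aaaa', 'vw1-.-')]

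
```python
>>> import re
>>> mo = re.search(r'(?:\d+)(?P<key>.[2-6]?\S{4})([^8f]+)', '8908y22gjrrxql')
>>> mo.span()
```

Pattern: one or more of a digit (non-capturing group); then any character, then optionally a character in [2-6], then exactly 4 of a non-whitespace character (captured as 'key'); then one or more of any character except [8f] (captured).
`re.search` tries every starting position until one works.
The match spans [0:14] → '8908y22gjrrxql'.
Captured: group 1 = 'y22gjr', group 2 = 'rxql'.

(0, 14)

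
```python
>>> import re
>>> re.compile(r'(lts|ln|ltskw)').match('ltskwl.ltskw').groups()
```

('lts',)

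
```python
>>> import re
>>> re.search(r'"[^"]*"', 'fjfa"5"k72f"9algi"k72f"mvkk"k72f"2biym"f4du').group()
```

'"5"'

Unlike `match`, `search` isn't anchored — it looks for the pattern anywhere in the string.
The match spans [4:7] → '"5"'.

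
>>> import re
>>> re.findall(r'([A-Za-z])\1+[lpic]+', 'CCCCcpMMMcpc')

A backreference is literal: `\1` must see the identical characters the first group matched.
`findall` collects group 1 from each match (2 total).

['C', 'M']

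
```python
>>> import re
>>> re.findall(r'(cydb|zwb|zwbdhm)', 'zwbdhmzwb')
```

['zwb', 'zwb']

Alternation tries branches left to right and keeps the first one that lets the overall match succeed at that position.
Scanning left to right: at [0:3] match 'zwb', group 1 = 'zwb'; at [6:9] match 'zwb', group 1 = 'zwb'.
One capturing group, so `findall` returns just the captured substring from each match — 2 in all.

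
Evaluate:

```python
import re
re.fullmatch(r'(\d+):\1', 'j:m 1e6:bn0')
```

None

For `fullmatch`, every character of the input must be accounted for by the pattern.
Here the pattern can't cover the whole string, so the call returns None.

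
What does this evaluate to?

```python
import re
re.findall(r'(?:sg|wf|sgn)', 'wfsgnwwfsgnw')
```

['wf', 'sg', 'wf', 'sg']

Alternation isn't longest-match — the leftmost alternative that fits at this position is chosen.
Matches: at [0:2] → 'wf'; at [2:4] → 'sg'; at [6:8] → 'wf'; at [8:10] → 'sg'.
No capturing groups, so `findall` returns the 4 full match strings.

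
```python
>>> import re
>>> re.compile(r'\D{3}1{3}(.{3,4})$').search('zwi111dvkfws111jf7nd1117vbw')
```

This matches exactly 3 of a non-digit, then exactly 3 of a literal '1'; then 3 to 4 of any character (captured); then anchored at the end.
Here no position works, so the call returns None.

None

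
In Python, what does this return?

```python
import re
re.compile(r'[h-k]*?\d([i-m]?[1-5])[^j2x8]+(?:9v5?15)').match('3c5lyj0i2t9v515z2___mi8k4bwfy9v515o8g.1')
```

Pattern: zero or more of a character in [h-k] (lazy), then a digit; then optionally a character in [i-m], then a character in [1-5] (captured); then one or more of any character except [j2x8]; then the literal '9v', then optionally the literal '5', then the literal '15' (non-capturing group).
`re.match` only tries the pattern at the start of the string.
Here the string doesn't start with a match, so the call returns None.

None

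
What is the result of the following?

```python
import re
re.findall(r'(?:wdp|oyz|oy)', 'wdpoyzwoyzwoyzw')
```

['wdp', 'oyz', 'oyz', 'oyz']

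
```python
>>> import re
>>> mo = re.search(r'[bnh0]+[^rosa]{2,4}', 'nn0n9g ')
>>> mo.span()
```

The pattern matches one or more of one of [bnh0]; then 2 to 4 of any character except [rosa].
The match spans [0:7] → 'nn0n9g '.

(0, 7)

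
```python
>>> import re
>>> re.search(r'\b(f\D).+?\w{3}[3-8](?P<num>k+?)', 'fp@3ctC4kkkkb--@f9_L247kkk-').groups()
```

The pattern matches a word boundary (`\b`, zero-width); then a literal 'f', then a non-digit (captured); then one or more of any character (lazy), then exactly 3 of a word character, then a character in [3-8]; then one or more of a literal 'k' (lazy) (captured as 'num').
`re.search` tries every starting position until one works.
The match spans [0:9] → 'fp@3ctC4k'.
Captured: group 1 = 'fp', group 2 = 'k'.

('fp', 'k')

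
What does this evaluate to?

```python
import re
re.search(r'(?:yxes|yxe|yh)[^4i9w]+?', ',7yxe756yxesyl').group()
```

The match spans [2:6] → 'yxe7'.

'yxe7'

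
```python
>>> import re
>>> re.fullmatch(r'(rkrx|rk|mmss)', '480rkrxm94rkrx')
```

`re.fullmatch` is like wrapping the pattern in `^…$` (in single-line mode).
Here there's no way to consume every character, so the call returns None.

None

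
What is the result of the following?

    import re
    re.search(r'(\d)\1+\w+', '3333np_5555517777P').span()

A backreference is literal: `\1` must see the identical characters the first group matched.
Unlike `match`, `search` isn't anchored — it looks for the pattern anywhere in the string.
The match spans [0:18] → '3333np_5555517777P'.
Captured: group 1 = '3'.

(0, 18)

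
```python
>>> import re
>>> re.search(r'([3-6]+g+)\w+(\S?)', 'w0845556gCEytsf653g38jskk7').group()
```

'45556gCEytsf653g38jskk7'

This matches one or more of a character in [3-6], then one or more of the literal 'g' (captured); then one or more of a word character; then optionally a non-whitespace character (captured).
`re.search` scans for the first position where the pattern succeeds.
The match spans [3:26] → '45556gCEytsf653g38jskk7'.
Captured: group 1 = '45556g', group 2 = ''.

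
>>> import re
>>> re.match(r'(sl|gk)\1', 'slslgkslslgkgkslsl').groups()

The match spans [0:4] → 'slsl'.
Captured: group 1 = 'sl'.

('sl',)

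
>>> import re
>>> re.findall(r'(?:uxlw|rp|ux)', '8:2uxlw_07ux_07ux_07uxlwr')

['uxlw', 'ux', 'ux', 'uxlw']

Alternation tries branches left to right and keeps the first one that lets the overall match succeed at that position.
Scanning left to right: at [3:7] → 'uxlw'; at [10:12] → 'ux'; at [15:17] → 'ux'; at [20:24] → 'uxlw'.
With no groups in the pattern, `findall` gives back each whole match — 4 here.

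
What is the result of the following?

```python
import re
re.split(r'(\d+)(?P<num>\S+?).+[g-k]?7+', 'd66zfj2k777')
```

Pattern: one or more of a digit (captured); then one or more of a non-whitespace character (lazy) (captured as 'num'); then one or more of any character, then optionally a character in [g-k], then one or more of a literal '7'.
Matches to split on: at [1:11] → '66zfj2k777'.
With a capturing group present, the delimiter's captured portion is kept in the result list.

['d', '66', 'z', '']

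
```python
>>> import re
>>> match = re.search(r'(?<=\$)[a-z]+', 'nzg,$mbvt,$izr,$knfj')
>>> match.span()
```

(5, 9)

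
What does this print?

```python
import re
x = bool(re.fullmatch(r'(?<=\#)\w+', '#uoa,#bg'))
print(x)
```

False

The positive lookaround only admits positions where the adjacent text matches; those characters stay outside the span.
`fullmatch` succeeds only if the pattern covers the string from start to end.
Here there's no way to consume every character, so the call returns None, and `bool(None)` is False.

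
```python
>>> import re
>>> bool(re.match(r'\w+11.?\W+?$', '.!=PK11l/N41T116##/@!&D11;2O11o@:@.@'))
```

False

`re.match` won't scan ahead — the pattern has to work from the very first character.
Here the string doesn't start with a match, so the call returns None, and `bool(None)` is False.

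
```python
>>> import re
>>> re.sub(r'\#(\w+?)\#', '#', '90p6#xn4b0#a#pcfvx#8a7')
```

Every occurrence is swapped for '#'.

'90p6#a#8a7'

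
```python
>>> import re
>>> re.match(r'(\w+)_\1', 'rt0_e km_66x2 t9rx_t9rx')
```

`\1` has to match the exact text group 1 already captured.
`re.match` won't scan ahead — the pattern has to work from the very first character.
Here the string doesn't start with a match, so the call returns None.

None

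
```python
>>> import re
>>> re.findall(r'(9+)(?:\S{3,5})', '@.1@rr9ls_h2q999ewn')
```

['9', '999']

One capturing group, so `findall` returns just the captured substring from each match — 2 in all.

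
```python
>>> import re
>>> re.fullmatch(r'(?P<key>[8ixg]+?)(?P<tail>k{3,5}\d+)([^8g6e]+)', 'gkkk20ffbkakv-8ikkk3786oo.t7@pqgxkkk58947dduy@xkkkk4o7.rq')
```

None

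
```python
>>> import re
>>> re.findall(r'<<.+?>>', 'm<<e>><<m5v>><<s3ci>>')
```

Walking the string: at [1:6] → '<<e>>'; at [6:13] → '<<m5v>>'; at [13:21] → '<<s3ci>>'.
With no groups in the pattern, `findall` gives back each whole match — 3 here.

['<<e>>', '<<m5v>>', '<<s3ci>>']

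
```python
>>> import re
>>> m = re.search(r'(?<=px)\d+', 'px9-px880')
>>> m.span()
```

(2, 3)

The lookaround is zero-width — it requires the adjacent text to match without consuming it, so the asserted text isn't part of the match.
`re.search` scans for the first position where the pattern succeeds.
The match spans [2:3] → '9'.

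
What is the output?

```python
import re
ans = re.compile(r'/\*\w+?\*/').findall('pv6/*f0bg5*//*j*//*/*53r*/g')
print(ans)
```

`findall` yields the raw match text (3 of them) because the pattern has no groups.

['/*f0bg5*/', '/*j*/', '/*53r*/']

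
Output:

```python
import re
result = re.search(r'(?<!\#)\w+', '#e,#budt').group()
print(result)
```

udt

Because the assertion is negative and zero-width, positions next to the forbidden text are skipped.
The match spans [5:8] → 'udt'.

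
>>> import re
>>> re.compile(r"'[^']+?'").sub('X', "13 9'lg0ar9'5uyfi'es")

Matches: at [4:12] → "'lg0ar9'".
Every occurrence is swapped for 'X'.

"13 9X5uyfi'es"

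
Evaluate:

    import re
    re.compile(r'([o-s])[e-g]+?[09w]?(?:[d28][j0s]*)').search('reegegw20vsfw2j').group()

'reegegw20'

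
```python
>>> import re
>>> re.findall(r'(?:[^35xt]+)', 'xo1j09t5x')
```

['o1j09']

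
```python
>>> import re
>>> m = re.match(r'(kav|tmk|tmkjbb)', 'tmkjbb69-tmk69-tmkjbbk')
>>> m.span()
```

(0, 3)

Alternation tries branches left to right and keeps the first one that lets the overall match succeed at that position.
With `match`, the pattern is implicitly anchored at the beginning.
The match spans [0:3] → 'tmk'.
Captured: group 1 = 'tmk'.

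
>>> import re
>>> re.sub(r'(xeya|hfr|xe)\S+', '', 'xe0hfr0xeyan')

''

Matches: at [0:12] → 'xe0hfr0xeyan'.
`sub` substitutes '' at each match site.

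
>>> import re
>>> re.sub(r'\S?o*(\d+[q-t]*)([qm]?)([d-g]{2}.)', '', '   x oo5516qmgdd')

This matches optionally a non-whitespace character, then zero or more of a literal 'o'; then one or more of a digit, then zero or more of a character in [q-t] (captured); then optionally one of [qm] (captured); then exactly 2 of a character in [d-g], then any character (captured).
Each match is replaced by ''.

'   x '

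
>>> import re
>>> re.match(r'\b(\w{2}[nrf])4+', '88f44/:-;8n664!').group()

'88f44'

The pattern matches a word boundary (`\b`, zero-width); then exactly 2 of a word character, then one of [nrf] (captured); then one or more of a literal '4'.
`re.match` only tries the pattern at the start of the string.
The match spans [0:5] → '88f44'.
Captured: group 1 = '88f'.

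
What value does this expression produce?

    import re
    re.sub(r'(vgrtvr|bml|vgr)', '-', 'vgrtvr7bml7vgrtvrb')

`|` is ordered: at each position the engine commits to the first alternative that works.
Every occurrence is swapped for '-'.

'-7-7-b'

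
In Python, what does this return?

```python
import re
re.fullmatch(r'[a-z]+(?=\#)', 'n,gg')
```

None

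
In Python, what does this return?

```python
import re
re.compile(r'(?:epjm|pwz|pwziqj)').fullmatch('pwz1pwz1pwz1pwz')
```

None

`fullmatch` succeeds only if the pattern covers the string from start to end.
Here there's no way to consume every character, so the call returns None.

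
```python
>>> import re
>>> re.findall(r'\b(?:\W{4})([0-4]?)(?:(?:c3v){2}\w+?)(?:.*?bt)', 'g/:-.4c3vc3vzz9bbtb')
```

['4']

Pattern: a word boundary (`\b`, zero-width); then exactly 4 of a non-word character (non-capturing group); then optionally a character in [0-4] (captured); then the literal 'c3v' repeated 2 times, then one or more of a word character (lazy) (non-capturing group); then zero or more of any character (lazy), then the literal 'bt' (non-capturing group).
`findall` collects group 1 from the one match (1 total).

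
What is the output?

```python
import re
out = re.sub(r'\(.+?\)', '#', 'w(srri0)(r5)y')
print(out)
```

Because the quantifier is non-greedy, it stops expanding at the earliest point where the rest of the pattern can succeed.
`sub` substitutes '#' at each match site.

w##y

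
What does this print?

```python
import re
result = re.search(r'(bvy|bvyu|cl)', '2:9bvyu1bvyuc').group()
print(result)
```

bvy

Alternation isn't longest-match — the leftmost alternative that fits at this position is chosen.
Unlike `match`, `search` isn't anchored — it looks for the pattern anywhere in the string.
The match spans [3:6] → 'bvy'.
Captured: group 1 = 'bvy'.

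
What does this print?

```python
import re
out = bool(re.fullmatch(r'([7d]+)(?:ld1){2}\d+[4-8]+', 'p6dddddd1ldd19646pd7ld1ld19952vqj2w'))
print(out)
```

False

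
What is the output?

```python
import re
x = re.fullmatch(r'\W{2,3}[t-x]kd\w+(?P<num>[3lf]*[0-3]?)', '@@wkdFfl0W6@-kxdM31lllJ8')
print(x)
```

None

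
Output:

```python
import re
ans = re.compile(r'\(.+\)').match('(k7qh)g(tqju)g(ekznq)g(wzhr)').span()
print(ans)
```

(0, 28)

`re.match` won't scan ahead — the pattern has to work from the very first character.
The match spans [0:28] → '(k7qh)g(tqju)g(ekznq)g(wzhr)'.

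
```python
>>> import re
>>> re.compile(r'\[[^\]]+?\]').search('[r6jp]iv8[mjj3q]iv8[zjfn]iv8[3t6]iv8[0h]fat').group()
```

`re.search` tries every starting position until one works.
The match spans [0:6] → '[r6jp]'.

'[r6jp]'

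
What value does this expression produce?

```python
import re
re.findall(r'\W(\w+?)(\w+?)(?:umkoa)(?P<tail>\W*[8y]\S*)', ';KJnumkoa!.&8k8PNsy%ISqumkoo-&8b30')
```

[('K', 'Jn', '!.&8k8PNsy%ISqumkoo-&8b30')]

Because the quantifier is non-greedy, it stops expanding at the earliest point where the rest of the pattern can succeed.
With 3 capturing groups, `findall` returns a 3-tuple per match.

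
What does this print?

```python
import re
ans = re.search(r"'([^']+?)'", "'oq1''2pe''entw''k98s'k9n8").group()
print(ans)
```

'oq1'

The match spans [0:5] → "'oq1'".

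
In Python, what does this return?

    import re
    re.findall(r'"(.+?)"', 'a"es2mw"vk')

['es2mw']

Matches: at [1:8] match '"es2mw"', group 1 = 'es2mw'.
One capturing group, so `findall` returns just the captured substring from the one match — 1 in all.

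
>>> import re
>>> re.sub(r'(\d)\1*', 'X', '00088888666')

`\1` has to match the exact text group 1 already captured.
Every occurrence is swapped for 'X'.

'XXX'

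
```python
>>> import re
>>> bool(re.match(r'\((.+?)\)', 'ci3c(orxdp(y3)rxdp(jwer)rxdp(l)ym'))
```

`re.match` won't scan ahead — the pattern has to work from the very first character.
Here the string doesn't start with a match, so the call returns None, and `bool(None)` is False.

False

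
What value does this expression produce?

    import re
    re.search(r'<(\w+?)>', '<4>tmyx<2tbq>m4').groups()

('4',)

`re.search` tries every starting position until one works.
The match spans [0:3] → '<4>'.
Captured: group 1 = '4'.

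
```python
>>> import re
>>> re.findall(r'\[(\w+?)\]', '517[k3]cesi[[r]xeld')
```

['k3', 'r']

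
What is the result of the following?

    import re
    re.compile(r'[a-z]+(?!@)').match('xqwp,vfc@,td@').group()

'xqwp'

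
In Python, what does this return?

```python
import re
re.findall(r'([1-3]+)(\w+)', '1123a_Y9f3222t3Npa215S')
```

[('1123', 'a_Y9f3222t3Npa215S')]

This matches one or more of a character in [1-3] (captured); then one or more of a word character (captured).
2 groups means the one result is a tuple of 2 captured strings — 1 here.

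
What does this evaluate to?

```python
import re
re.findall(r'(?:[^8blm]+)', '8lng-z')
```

The pattern matches one or more of any character except [8blm] (non-capturing group).
No capturing groups, so `findall` returns the 1 full match string.

['ng-z']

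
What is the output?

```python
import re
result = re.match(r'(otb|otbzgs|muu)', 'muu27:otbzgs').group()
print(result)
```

`re.match` won't scan ahead — the pattern has to work from the very first character.
The match spans [0:3] → 'muu'.

muu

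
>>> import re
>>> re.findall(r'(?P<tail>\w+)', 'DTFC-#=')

['DTFC']

With a single group, `findall` returns only what that group captured — 1 item.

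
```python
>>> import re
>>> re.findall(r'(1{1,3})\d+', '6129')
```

['1']

This matches 1 to 3 of a literal '1' (captured); then one or more of a digit.
Scanning left to right: at [1:4] match '129', group 1 = '1'.
One capturing group, so `findall` returns just the captured substring from the one match — 1 in all.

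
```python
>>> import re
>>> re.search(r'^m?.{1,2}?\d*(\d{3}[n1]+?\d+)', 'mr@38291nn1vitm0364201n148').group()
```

The match spans [0:11] → 'mr@38291nn1'.

'mr@38291nn1'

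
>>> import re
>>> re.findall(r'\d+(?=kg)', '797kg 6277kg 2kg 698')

['797', '6277', '2']

The positive lookaround only admits positions where the adjacent text matches; those characters stay outside the span.
Matches: at [0:3] → '797'; at [6:10] → '6277'; at [13:14] → '2'.
Since nothing is captured, `findall` lists the 3 matched substrings directly.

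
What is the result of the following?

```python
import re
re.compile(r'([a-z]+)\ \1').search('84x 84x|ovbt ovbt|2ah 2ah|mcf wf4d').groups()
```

('ovbt',)

The backreference `\1` re-matches whatever the first group consumed, character for character.
`re.search` tries every starting position until one works.
The match spans [8:17] → 'ovbt ovbt'.
Captured: group 1 = 'ovbt'.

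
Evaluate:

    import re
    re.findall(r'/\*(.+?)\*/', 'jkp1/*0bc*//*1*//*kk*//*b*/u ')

The `?` after the quantifier makes it lazy — it takes as little as possible before letting the rest of the pattern try.
With a single group, `findall` returns only what that group captured — 4 items.

['0bc', '1', 'kk', 'b']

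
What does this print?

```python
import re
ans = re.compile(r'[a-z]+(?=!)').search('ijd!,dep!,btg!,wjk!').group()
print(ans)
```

ijd

The `(?=…)`/`(?<=…)` assertion just peeks at neighbouring text; it doesn't advance the match position.
`re.search` tries every starting position until one works.
The match spans [0:3] → 'ijd'.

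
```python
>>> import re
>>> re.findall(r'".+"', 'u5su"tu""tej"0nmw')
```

['"tu""tej"']

No capturing groups, so `findall` returns the 1 full match string.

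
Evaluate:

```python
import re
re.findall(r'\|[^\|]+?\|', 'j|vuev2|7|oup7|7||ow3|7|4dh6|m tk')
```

['|vuev2|', '|oup7|', '|ow3|', '|4dh6|']

Matches: at [1:8] → '|vuev2|'; at [9:15] → '|oup7|'; at [17:22] → '|ow3|'; at [23:29] → '|4dh6|'.
`findall` yields the raw match text (4 of them) because the pattern has no groups.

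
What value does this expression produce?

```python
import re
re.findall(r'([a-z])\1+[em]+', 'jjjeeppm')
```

['j', 'p']

A backreference is literal: `\1` must see the identical characters the first group matched.
One capturing group, so `findall` returns just the captured substring from each match — 2 in all.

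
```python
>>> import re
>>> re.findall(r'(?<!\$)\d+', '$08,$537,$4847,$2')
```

The negative lookahead/lookbehind blocks any match where the forbidden context is present.
Matches: at [2:3] → '8'; at [6:8] → '37'; at [11:14] → '847'.
No capturing groups, so `findall` returns the 3 full match strings.

['8', '37', '847']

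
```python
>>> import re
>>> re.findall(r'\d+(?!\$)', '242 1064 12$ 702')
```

['242', '1064', '1', '702']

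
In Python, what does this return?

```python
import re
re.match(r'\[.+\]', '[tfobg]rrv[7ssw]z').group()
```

'[tfobg]rrv[7ssw]'

`re.match` won't scan ahead — the pattern has to work from the very first character.
The match spans [0:16] → '[tfobg]rrv[7ssw]'.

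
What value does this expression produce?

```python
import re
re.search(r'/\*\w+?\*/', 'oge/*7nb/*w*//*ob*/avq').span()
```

(8, 13)

Unlike `match`, `search` isn't anchored — it looks for the pattern anywhere in the string.
The match spans [8:13] → '/*w*/'.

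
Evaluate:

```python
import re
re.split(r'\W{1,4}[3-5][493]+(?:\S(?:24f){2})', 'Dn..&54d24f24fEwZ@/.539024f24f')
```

['Dn', 'EwZ', '']

Pattern: 1 to 4 of a non-word character, then a character in [3-5]; then one or more of one of [493]; then a non-whitespace character, then the literal '24f' repeated 2 times (non-capturing group).
Splitting on the pattern gives 3 pieces.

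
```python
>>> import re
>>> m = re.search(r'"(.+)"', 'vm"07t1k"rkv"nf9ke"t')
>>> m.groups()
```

('07t1k"rkv"nf9ke',)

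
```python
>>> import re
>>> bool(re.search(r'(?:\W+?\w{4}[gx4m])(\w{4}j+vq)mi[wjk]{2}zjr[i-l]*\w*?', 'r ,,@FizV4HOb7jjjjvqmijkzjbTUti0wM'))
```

Pattern: one or more of a non-word character (lazy), then exactly 4 of a word character, then one of [gx4m] (non-capturing group); then exactly 4 of a word character, then one or more of the literal 'j', then the literal 'vq' (captured); then the literal 'mi', then exactly 2 of one of [wjk]; then the literal 'zjr', then zero or more of a character in [i-l], then zero or more of a word character (lazy).
`search` walks the string left to right and returns the first match it finds.
Here nothing in the string fits, so the call returns None, and `bool(None)` is False.

False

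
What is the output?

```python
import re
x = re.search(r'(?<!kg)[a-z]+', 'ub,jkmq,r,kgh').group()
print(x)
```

ub

`(?!…)`/`(?<!…)` only lets a position through if the neighbouring text does NOT match; no characters are consumed.
The match spans [0:2] → 'ub'.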